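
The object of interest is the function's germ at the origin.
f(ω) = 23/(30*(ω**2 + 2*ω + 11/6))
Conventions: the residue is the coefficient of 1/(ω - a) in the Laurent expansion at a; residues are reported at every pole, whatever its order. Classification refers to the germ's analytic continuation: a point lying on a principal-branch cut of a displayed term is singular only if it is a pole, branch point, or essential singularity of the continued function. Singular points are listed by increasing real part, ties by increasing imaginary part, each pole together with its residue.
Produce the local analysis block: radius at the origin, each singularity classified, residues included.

Denominator factor (ω**2 + 2*ω + 11/6): discriminant -10/3, complex-conjugate roots (-1) + ((1/6)*sqrt(30))*i and (-1) - ((1/6)*sqrt(30))*i; poles of order 1, moduli (1/6)*sqrt(66) and (1/6)*sqrt(66).
The radius of convergence is the smallest modulus among the singular points: (1/6)*sqrt(66).
The factor ω**2 + 2*ω + 11/6 splits as (ω - a)(ω - a') with a = (-1) - ((1/6)*sqrt(30))*i, a' = (-1) + ((1/6)*sqrt(30))*i. At the order-1 pole a set g(ω) = (ω - a)*f(ω) = [23/30] / (ω - a').
Simple pole: residue = g(a) at a = (-1) - ((1/6)*sqrt(30))*i, which is ((23/300)*sqrt(30))*i.
The factor ω**2 + 2*ω + 11/6 splits as (ω - a)(ω - a') with a = (-1) + ((1/6)*sqrt(30))*i, a' = (-1) - ((1/6)*sqrt(30))*i. At the order-1 pole a set g(ω) = (ω - a)*f(ω) = [23/30] / (ω - a').
Simple pole: residue = g(a) at a = (-1) + ((1/6)*sqrt(30))*i, which is -((23/300)*sqrt(30))*i.
List the singular points by increasing real part (a conjugate pair: the negative imaginary part first).

Radius of convergence at 0: (1/6)*sqrt(66).
At (-1) - ((1/6)*sqrt(30))*i: a pole of order 1; residue ((23/300)*sqrt(30))*i.
At (-1) + ((1/6)*sqrt(30))*i: a pole of order 1; residue -((23/300)*sqrt(30))*i.


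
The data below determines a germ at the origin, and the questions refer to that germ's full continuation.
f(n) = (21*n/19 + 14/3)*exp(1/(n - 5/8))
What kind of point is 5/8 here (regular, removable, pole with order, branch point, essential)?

The point is an essential singularity.

The exponent 1/(n - (5/8)) has a pole at 5/8, so exp(1/(n - (5/8))) takes every nonzero value near it: an essential singularity (not a pole of any order).


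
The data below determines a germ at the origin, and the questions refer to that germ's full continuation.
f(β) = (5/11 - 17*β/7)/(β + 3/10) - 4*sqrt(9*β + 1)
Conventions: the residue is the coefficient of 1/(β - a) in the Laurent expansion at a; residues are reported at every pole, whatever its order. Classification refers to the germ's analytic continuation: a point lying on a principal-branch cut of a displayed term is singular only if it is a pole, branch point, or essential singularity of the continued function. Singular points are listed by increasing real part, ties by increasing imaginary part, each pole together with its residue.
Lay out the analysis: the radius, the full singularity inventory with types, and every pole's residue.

Radius of convergence at 0: 1/9.
At -3/10: a pole of order 1; residue 911/770.
At -1/9: an algebraic (square-root) branch point.

Denominator factor (β + 3/10): pole of order 1 at -3/10, modulus 3/10.
Branch term (-4)*sqrt(1 - β/(-1/9)): its argument vanishes at β = -1/9, a square-root branch point, modulus 1/9.
The radius of convergence is the smallest modulus among the singular points: 1/9.
The branch term is analytic at -3/10 and contributes nothing to the residue; only the rational part matters.
At the order-1 pole -3/10 set g(β) = (β - (-3/10))*(rational part) = 5/11 - 17*β/7.
Simple pole: residue = g(a) at a = -3/10, which is 911/770.
List the singular points by increasing real part (a conjugate pair: the negative imaginary part first).


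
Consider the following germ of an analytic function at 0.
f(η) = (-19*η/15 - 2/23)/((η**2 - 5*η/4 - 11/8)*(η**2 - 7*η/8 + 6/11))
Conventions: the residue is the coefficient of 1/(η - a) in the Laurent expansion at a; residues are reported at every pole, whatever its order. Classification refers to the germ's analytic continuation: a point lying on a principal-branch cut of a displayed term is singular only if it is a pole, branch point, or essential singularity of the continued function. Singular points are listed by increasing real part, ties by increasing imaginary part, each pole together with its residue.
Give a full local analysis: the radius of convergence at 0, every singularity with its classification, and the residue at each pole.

Radius of convergence at 0: -5/8 + (1/8)*sqrt(113).
At 5/8 - (1/8)*sqrt(113): a pole of order 1; residue -3663968/13419465 + (12880384/1516399545)*sqrt(113).
At (7/16) - ((1/176)*sqrt(10967))*i: a pole of order 1; residue (3663968/13419465) + ((36752672/13379206605)*sqrt(10967))*i.
At (7/16) + ((1/176)*sqrt(10967))*i: a pole of order 1; residue (3663968/13419465) - ((36752672/13379206605)*sqrt(10967))*i.
At 5/8 + (1/8)*sqrt(113): a pole of order 1; residue -3663968/13419465 - (12880384/1516399545)*sqrt(113).

Denominator factor (η**2 - 5*η/4 - 11/8): discriminant 113/16, real irrational roots 5/8 + (1/8)*sqrt(113) and 5/8 - (1/8)*sqrt(113); poles of order 1, moduli 5/8 + (1/8)*sqrt(113) and -5/8 + (1/8)*sqrt(113).
Denominator factor (η**2 - 7*η/8 + 6/11): discriminant -997/704, complex-conjugate roots (7/16) + ((1/176)*sqrt(10967))*i and (7/16) - ((1/176)*sqrt(10967))*i; poles of order 1, moduli (1/11)*sqrt(66) and (1/11)*sqrt(66).
The radius of convergence is the smallest modulus among the singular points: -5/8 + (1/8)*sqrt(113).
The factor η**2 - 5*η/4 - 11/8 splits as (η - a)(η - a') with a = 5/8 - (1/8)*sqrt(113), a' = 5/8 + (1/8)*sqrt(113). At the order-1 pole a set g(η) = (η - a)*f(η) = [(-19*η/15 - 2/23)/(η**2 - 7*η/8 + 6/11)] / (η - a').
Simple pole: residue = g(a) at a = 5/8 - (1/8)*sqrt(113), which is -3663968/13419465 + (12880384/1516399545)*sqrt(113).
The factor η**2 - 7*η/8 + 6/11 splits as (η - a)(η - a') with a = (7/16) - ((1/176)*sqrt(10967))*i, a' = (7/16) + ((1/176)*sqrt(10967))*i. At the order-1 pole a set g(η) = (η - a)*f(η) = [(-19*η/15 - 2/23)/(η**2 - 5*η/4 - 11/8)] / (η - a').
Simple pole: residue = g(a) at a = (7/16) - ((1/176)*sqrt(10967))*i, which is (3663968/13419465) + ((36752672/13379206605)*sqrt(10967))*i.
The factor η**2 - 7*η/8 + 6/11 splits as (η - a)(η - a') with a = (7/16) + ((1/176)*sqrt(10967))*i, a' = (7/16) - ((1/176)*sqrt(10967))*i. At the order-1 pole a set g(η) = (η - a)*f(η) = [(-19*η/15 - 2/23)/(η**2 - 5*η/4 - 11/8)] / (η - a').
Simple pole: residue = g(a) at a = (7/16) + ((1/176)*sqrt(10967))*i, which is (3663968/13419465) - ((36752672/13379206605)*sqrt(10967))*i.
The factor η**2 - 5*η/4 - 11/8 splits as (η - a)(η - a') with a = 5/8 + (1/8)*sqrt(113), a' = 5/8 - (1/8)*sqrt(113). At the order-1 pole a set g(η) = (η - a)*f(η) = [(-19*η/15 - 2/23)/(η**2 - 7*η/8 + 6/11)] / (η - a').
Simple pole: residue = g(a) at a = 5/8 + (1/8)*sqrt(113), which is -3663968/13419465 - (12880384/1516399545)*sqrt(113).
List the singular points by increasing real part (a conjugate pair: the negative imaginary part first).


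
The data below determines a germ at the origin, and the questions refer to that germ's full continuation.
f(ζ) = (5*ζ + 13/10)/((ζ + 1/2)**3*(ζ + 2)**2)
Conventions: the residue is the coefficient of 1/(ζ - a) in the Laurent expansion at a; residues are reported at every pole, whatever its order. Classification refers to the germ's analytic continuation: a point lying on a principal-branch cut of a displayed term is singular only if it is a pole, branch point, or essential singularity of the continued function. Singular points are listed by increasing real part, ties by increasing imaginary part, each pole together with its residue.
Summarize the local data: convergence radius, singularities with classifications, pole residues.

Radius of convergence at 0: 1/2.
At -2: a pole of order 2; residue 496/135.
At -1/2: a pole of order 3; residue -496/135.

Denominator factor (ζ + 1/2)^3: pole of order 3 at -1/2, modulus 1/2.
Denominator factor (ζ + 2)^2: pole of order 2 at -2, modulus 2.
The radius of convergence is the smallest modulus among the singular points: 1/2.
At the order-2 pole -2 set g(ζ) = (ζ - (-2))^2*f(ζ) = (5*ζ + 13/10)/(ζ + 1/2)**3.
Order-2 pole: residue = g'(a); g'(-2) = 496/135, so the residue is 496/135.
At the order-3 pole -1/2 set g(ζ) = (ζ - (-1/2))^3*f(ζ) = (5*ζ + 13/10)/(ζ + 2)**2.
Order-3 pole: residue = g''(a)/2; g''(-1/2) = -992/135, so the residue is -496/135.
List the singular points by increasing real part (a conjugate pair: the negative imaginary part first).


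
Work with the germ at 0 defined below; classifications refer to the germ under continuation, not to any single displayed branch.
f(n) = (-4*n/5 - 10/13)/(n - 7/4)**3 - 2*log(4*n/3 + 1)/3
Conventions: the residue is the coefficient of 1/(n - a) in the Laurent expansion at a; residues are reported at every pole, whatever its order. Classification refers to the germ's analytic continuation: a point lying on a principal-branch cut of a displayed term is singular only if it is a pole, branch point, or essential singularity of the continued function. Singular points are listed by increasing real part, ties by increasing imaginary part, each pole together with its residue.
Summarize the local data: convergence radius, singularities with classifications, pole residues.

Radius of convergence at 0: 3/4.
At -3/4: a logarithmic branch point.
At 7/4: a pole of order 3; residue 0.

Denominator factor (n - 7/4)^3: pole of order 3 at 7/4, modulus 7/4.
Branch term (-2/3)*log(1 - n/(-3/4)): its argument vanishes at n = -3/4, a logarithmic branch point, modulus 3/4.
The radius of convergence is the smallest modulus among the singular points: 3/4.
The branch term is analytic at 7/4 and contributes nothing to the residue; only the rational part matters.
At the order-3 pole 7/4 set g(n) = (n - (7/4))^3*(rational part) = -4*n/5 - 10/13.
Order-3 pole: residue = g''(a)/2; g''(7/4) = 0, so the residue is 0.
List the singular points by increasing real part (a conjugate pair: the negative imaginary part first).


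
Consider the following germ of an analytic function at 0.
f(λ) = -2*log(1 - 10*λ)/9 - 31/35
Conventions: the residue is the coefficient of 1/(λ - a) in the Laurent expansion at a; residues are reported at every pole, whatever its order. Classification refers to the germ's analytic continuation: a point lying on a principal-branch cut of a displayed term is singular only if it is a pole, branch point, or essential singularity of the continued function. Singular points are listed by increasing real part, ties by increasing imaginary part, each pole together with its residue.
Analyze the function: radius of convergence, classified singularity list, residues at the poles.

Branch term (-2/9)*log(1 - λ/(1/10)): its argument vanishes at λ = 1/10, a logarithmic branch point, modulus 1/10.
The radius of convergence is the smallest modulus among the singular points: 1/10.

Radius of convergence at 0: 1/10.
At 1/10: a logarithmic branch point.


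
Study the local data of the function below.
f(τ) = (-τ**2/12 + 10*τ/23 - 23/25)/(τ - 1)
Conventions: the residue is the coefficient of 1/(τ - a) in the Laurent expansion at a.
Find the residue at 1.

At the order-1 pole 1 set g(τ) = (τ - (1))*f(τ) = -τ**2/12 + 10*τ/23 - 23/25.
Simple pole: residue = g(a) at a = 1, which is -3923/6900.

The residue is -3923/6900.


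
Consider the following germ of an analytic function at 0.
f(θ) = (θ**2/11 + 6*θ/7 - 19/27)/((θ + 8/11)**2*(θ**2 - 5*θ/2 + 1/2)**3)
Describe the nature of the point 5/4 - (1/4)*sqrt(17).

The point is a pole of order 3.

The denominator factor θ**2 - 5*θ/2 + 1/2 vanishes at 5/4 - (1/4)*sqrt(17) and appears to the power 3; the numerator there equals 10085/16632 - (167/616)*sqrt(17), nonzero, and no other factor vanishes.
Hence a pole whose order is the multiplicity, 3.


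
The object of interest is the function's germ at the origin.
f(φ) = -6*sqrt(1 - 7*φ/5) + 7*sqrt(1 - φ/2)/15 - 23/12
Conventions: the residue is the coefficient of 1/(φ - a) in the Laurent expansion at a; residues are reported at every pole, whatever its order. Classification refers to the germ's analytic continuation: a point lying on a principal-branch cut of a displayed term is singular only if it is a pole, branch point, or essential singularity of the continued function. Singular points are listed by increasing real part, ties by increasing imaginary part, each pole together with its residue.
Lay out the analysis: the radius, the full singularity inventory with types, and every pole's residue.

Branch term (-6)*sqrt(1 - φ/(5/7)): its argument vanishes at φ = 5/7, a square-root branch point, modulus 5/7.
Branch term (7/15)*sqrt(1 - φ/(2)): its argument vanishes at φ = 2, a square-root branch point, modulus 2.
The radius of convergence is the smallest modulus among the singular points: 5/7.
List the singular points by increasing real part (a conjugate pair: the negative imaginary part first).

Radius of convergence at 0: 5/7.
At 5/7: an algebraic (square-root) branch point.
At 2: an algebraic (square-root) branch point.


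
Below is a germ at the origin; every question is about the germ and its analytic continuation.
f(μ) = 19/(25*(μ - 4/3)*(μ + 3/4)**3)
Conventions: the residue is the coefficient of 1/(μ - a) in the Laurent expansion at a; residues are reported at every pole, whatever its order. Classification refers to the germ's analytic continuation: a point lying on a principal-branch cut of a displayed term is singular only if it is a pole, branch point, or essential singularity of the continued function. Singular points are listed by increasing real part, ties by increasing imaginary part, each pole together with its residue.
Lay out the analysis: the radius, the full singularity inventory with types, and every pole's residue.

Radius of convergence at 0: 3/4.
At -3/4: a pole of order 3; residue -32832/390625.
At 4/3: a pole of order 1; residue 32832/390625.

Denominator factor (μ + 3/4)^3: pole of order 3 at -3/4, modulus 3/4.
Denominator factor (μ - 4/3): pole of order 1 at 4/3, modulus 4/3.
The radius of convergence is the smallest modulus among the singular points: 3/4.
At the order-3 pole -3/4 set g(μ) = (μ - (-3/4))^3*f(μ) = 19/(25*(μ - 4/3)).
Order-3 pole: residue = g''(a)/2; g''(-3/4) = -65664/390625, so the residue is -32832/390625.
At the order-1 pole 4/3 set g(μ) = (μ - (4/3))*f(μ) = 19/(25*(μ + 3/4)**3).
Simple pole: residue = g(a) at a = 4/3, which is 32832/390625.
List the singular points by increasing real part (a conjugate pair: the negative imaginary part first).


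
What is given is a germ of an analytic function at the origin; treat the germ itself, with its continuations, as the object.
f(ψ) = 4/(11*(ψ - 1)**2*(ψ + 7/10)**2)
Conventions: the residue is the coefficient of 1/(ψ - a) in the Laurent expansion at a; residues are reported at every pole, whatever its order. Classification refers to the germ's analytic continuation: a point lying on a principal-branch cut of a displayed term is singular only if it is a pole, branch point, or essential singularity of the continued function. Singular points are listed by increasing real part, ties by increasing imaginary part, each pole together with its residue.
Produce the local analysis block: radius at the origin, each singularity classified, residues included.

Radius of convergence at 0: 7/10.
At -7/10: a pole of order 2; residue 8000/54043.
At 1: a pole of order 2; residue -8000/54043.

Denominator factor (ψ + 7/10)^2: pole of order 2 at -7/10, modulus 7/10.
Denominator factor (ψ - 1)^2: pole of order 2 at 1, modulus 1.
The radius of convergence is the smallest modulus among the singular points: 7/10.
At the order-2 pole -7/10 set g(ψ) = (ψ - (-7/10))^2*f(ψ) = 4/(11*(ψ - 1)**2).
Order-2 pole: residue = g'(a); g'(-7/10) = 8000/54043, so the residue is 8000/54043.
At the order-2 pole 1 set g(ψ) = (ψ - (1))^2*f(ψ) = 4/(11*(ψ + 7/10)**2).
Order-2 pole: residue = g'(a); g'(1) = -8000/54043, so the residue is -8000/54043.
List the singular points by increasing real part (a conjugate pair: the negative imaginary part first).


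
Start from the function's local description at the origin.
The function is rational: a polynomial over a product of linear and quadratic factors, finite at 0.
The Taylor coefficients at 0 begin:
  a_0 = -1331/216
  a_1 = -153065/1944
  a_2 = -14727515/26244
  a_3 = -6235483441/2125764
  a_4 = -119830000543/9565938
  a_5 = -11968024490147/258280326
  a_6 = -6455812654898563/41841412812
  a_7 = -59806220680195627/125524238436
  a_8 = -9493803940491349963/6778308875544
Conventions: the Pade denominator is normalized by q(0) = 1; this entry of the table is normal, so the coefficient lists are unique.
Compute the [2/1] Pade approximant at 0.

Taylor coefficients needed (read off): a_0 = -1331/216, a_1 = -153065/1944, a_2 = -14727515/26244, a_3 = -6235483441/2125764.
Write the denominator as Q(μ) = 1 + q1*μ. Requiring Q*f - P = O(μ^4) with deg P <= 2 kills the coefficients of μ^3..μ^3 in Q*f:
  μ^3: a_3 + q1*a_2 = 0, i.e. -6235483441/2125764 + (-14727515/26244)*q1 = 0.
Solving this linear system: q1 = -4684811/896265.
The numerator is Q*f truncated at degree 2: P0 = a_0 = -1331/216; P1 = a_1 + q1*a_0 = -1125936823/24199155; P2 = a_2 + q1*a_1 = -52135825027/348467832.

The Pade approximant has numerator coefficients [-1331/216, -1125936823/24199155, -52135825027/348467832]; denominator coefficients [1, -4684811/896265].


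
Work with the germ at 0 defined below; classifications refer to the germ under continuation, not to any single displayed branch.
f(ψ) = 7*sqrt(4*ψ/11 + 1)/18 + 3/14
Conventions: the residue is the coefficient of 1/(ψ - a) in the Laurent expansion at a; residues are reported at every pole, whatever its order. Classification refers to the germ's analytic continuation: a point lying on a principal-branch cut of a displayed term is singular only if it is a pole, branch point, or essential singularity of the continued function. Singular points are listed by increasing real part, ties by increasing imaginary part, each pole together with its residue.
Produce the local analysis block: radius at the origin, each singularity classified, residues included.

Branch term (7/18)*sqrt(1 - ψ/(-11/4)): its argument vanishes at ψ = -11/4, a square-root branch point, modulus 11/4.
The radius of convergence is the smallest modulus among the singular points: 11/4.

Radius of convergence at 0: 11/4.
At -11/4: an algebraic (square-root) branch point.


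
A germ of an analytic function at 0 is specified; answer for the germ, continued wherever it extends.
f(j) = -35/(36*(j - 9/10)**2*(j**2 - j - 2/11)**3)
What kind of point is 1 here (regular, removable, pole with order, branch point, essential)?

The point is a regular point.

Denominator factors: j - 9/10 = 1/10 at j = 1; j**2 - j - 2/11 = -2/11 at j = 1 — none vanishes.
So the germ continues analytically to 1.


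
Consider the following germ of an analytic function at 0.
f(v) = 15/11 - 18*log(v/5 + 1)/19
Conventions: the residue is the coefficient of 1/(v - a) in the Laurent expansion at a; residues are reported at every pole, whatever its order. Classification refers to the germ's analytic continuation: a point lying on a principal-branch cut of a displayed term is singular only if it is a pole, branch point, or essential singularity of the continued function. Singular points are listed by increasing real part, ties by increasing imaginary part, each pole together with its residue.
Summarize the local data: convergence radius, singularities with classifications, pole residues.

Radius of convergence at 0: 5.
At -5: a logarithmic branch point.

Branch term (-18/19)*log(1 - v/(-5)): its argument vanishes at v = -5, a logarithmic branch point, modulus 5.
The radius of convergence is the smallest modulus among the singular points: 5.


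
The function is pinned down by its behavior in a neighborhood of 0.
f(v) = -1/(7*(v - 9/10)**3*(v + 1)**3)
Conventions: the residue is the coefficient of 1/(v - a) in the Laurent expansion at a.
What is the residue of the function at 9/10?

At the order-3 pole 9/10 set g(v) = (v - (9/10))^3*f(v) = -1/(7*(v + 1)**3).
Order-3 pole: residue = g''(a)/2; g''(9/10) = -1200000/17332693, so the residue is -600000/17332693.

The residue is -600000/17332693.


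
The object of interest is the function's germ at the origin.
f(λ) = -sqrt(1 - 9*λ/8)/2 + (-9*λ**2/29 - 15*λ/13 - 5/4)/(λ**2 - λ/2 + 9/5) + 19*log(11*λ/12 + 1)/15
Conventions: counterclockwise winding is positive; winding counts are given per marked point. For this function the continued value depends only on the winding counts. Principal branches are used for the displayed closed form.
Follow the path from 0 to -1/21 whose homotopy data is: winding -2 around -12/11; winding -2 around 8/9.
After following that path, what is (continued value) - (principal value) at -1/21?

The rational part is single-valued and drops out of the difference; each branch term changes only by its own monodromy.
(19/15)*log(1 - λ/(-12/11)): each positive loop around -12/11 adds 2*pi*i to the log, so winding -2 contributes (19/15)*(-2)*2*pi*i = -(76/15)*pi*i.
(-1/2)*sqrt(1 - λ/(8/9)): winding -2 is even, the square root returns to the same sheet, contribution 0.
Summing the contributions at λ = -1/21 gives -(76/15)*pi*i.

Continued minus principal equals -(76/15)*pi*i.


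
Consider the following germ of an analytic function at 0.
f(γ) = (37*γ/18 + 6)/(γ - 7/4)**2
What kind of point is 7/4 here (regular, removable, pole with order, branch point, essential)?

The point is a pole of order 2.

The denominator factor γ - 7/4 vanishes at 7/4 and appears to the power 2; the numerator there equals 691/72, nonzero, and no other factor vanishes.
Hence a pole whose order is the multiplicity, 2.


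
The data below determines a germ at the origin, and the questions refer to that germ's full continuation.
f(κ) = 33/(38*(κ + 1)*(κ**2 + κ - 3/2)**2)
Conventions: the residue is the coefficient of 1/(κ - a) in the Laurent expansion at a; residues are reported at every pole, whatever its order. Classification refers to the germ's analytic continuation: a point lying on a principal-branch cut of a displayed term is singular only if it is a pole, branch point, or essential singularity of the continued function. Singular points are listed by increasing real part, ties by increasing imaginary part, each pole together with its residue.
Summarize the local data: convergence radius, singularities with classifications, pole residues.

Radius of convergence at 0: -1/2 + (1/2)*sqrt(7).
At -1/2 - (1/2)*sqrt(7): a pole of order 2; residue -11/57 - (110/2793)*sqrt(7).
At -1: a pole of order 1; residue 22/57.
At -1/2 + (1/2)*sqrt(7): a pole of order 2; residue -11/57 + (110/2793)*sqrt(7).

Denominator factor (κ + 1): pole of order 1 at -1, modulus 1.
Denominator factor (κ**2 + κ - 3/2)^2: discriminant 7, real irrational roots -1/2 + (1/2)*sqrt(7) and -1/2 - (1/2)*sqrt(7); poles of order 2, moduli -1/2 + (1/2)*sqrt(7) and 1/2 + (1/2)*sqrt(7).
The radius of convergence is the smallest modulus among the singular points: -1/2 + (1/2)*sqrt(7).
The factor κ**2 + κ - 3/2 splits as (κ - a)(κ - a') with a = -1/2 - (1/2)*sqrt(7), a' = -1/2 + (1/2)*sqrt(7). At the order-2 pole a set g(κ) = (κ - a)^2*f(κ) = [33/(38*(κ + 1))] / (κ - a')^2.
Order-2 pole: residue = g'(a); g'(-1/2 - (1/2)*sqrt(7)) = -11/57 - (110/2793)*sqrt(7), so the residue is -11/57 - (110/2793)*sqrt(7).
At the order-1 pole -1 set g(κ) = (κ - (-1))*f(κ) = 33/(38*(κ**2 + κ - 3/2)**2).
Simple pole: residue = g(a) at a = -1, which is 22/57.
The factor κ**2 + κ - 3/2 splits as (κ - a)(κ - a') with a = -1/2 + (1/2)*sqrt(7), a' = -1/2 - (1/2)*sqrt(7). At the order-2 pole a set g(κ) = (κ - a)^2*f(κ) = [33/(38*(κ + 1))] / (κ - a')^2.
Order-2 pole: residue = g'(a); g'(-1/2 + (1/2)*sqrt(7)) = -11/57 + (110/2793)*sqrt(7), so the residue is -11/57 + (110/2793)*sqrt(7).
List the singular points by increasing real part (a conjugate pair: the negative imaginary part first).


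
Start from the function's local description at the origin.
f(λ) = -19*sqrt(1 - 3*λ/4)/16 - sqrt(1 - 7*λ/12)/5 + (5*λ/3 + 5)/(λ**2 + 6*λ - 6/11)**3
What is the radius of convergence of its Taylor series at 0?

The radius of convergence is -3 + (1/11)*sqrt(1155).

Denominator factor (λ**2 + 6*λ - 6/11)^3: discriminant 420/11, real irrational roots -3 + (1/11)*sqrt(1155) and -3 - (1/11)*sqrt(1155); poles of order 3, moduli -3 + (1/11)*sqrt(1155) and 3 + (1/11)*sqrt(1155).
Branch term (-19/16)*sqrt(1 - λ/(4/3)): its argument vanishes at λ = 4/3, a square-root branch point, modulus 4/3.
Branch term (-1/5)*sqrt(1 - λ/(12/7)): its argument vanishes at λ = 12/7, a square-root branch point, modulus 12/7.
The radius of convergence is the smallest modulus among the singular points: -3 + (1/11)*sqrt(1155).


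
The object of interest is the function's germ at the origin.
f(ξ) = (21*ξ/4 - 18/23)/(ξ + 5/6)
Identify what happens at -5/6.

The point is a pole of order 1.

The denominator factor ξ + 5/6 vanishes at -5/6 and appears to the power 1; the numerator there equals -949/184, nonzero, and no other factor vanishes.
Hence a pole whose order is the multiplicity, 1.


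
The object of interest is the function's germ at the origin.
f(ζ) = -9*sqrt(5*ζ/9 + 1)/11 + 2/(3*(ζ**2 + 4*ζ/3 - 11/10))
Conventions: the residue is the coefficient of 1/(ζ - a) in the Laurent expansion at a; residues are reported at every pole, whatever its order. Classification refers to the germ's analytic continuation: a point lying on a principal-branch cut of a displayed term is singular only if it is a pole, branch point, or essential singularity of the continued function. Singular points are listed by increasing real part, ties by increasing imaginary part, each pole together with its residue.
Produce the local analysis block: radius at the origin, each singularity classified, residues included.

Denominator factor (ζ**2 + 4*ζ/3 - 11/10): discriminant 278/45, real irrational roots -2/3 + (1/30)*sqrt(1390) and -2/3 - (1/30)*sqrt(1390); poles of order 1, moduli -2/3 + (1/30)*sqrt(1390) and 2/3 + (1/30)*sqrt(1390).
Branch term (-9/11)*sqrt(1 - ζ/(-9/5)): its argument vanishes at ζ = -9/5, a square-root branch point, modulus 9/5.
The radius of convergence is the smallest modulus among the singular points: -2/3 + (1/30)*sqrt(1390).
The branch term is analytic at -2/3 - (1/30)*sqrt(1390) and contributes nothing to the residue; only the rational part matters.
The factor ζ**2 + 4*ζ/3 - 11/10 splits as (ζ - a)(ζ - a') with a = -2/3 - (1/30)*sqrt(1390), a' = -2/3 + (1/30)*sqrt(1390). At the order-1 pole a set g(ζ) = (ζ - a)*(rational part) = [2/3] / (ζ - a').
Simple pole: residue = g(a) at a = -2/3 - (1/30)*sqrt(1390), which is -(1/139)*sqrt(1390).
The branch term is analytic at -2/3 + (1/30)*sqrt(1390) and contributes nothing to the residue; only the rational part matters.
The factor ζ**2 + 4*ζ/3 - 11/10 splits as (ζ - a)(ζ - a') with a = -2/3 + (1/30)*sqrt(1390), a' = -2/3 - (1/30)*sqrt(1390). At the order-1 pole a set g(ζ) = (ζ - a)*(rational part) = [2/3] / (ζ - a').
Simple pole: residue = g(a) at a = -2/3 + (1/30)*sqrt(1390), which is (1/139)*sqrt(1390).
List the singular points by increasing real part (a conjugate pair: the negative imaginary part first).

Radius of convergence at 0: -2/3 + (1/30)*sqrt(1390).
At -2/3 - (1/30)*sqrt(1390): a pole of order 1; residue -(1/139)*sqrt(1390).
At -9/5: an algebraic (square-root) branch point.
At -2/3 + (1/30)*sqrt(1390): a pole of order 1; residue (1/139)*sqrt(1390).


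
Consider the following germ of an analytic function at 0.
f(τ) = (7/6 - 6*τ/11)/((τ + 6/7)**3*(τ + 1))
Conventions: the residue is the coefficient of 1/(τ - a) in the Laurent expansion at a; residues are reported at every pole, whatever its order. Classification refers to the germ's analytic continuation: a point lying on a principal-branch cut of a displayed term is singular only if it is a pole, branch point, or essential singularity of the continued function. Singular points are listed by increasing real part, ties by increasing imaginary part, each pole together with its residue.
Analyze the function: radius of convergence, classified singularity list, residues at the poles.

Denominator factor (τ + 6/7)^3: pole of order 3 at -6/7, modulus 6/7.
Denominator factor (τ + 1): pole of order 1 at -1, modulus 1.
The radius of convergence is the smallest modulus among the singular points: 6/7.
At the order-1 pole -1 set g(τ) = (τ - (-1))*f(τ) = (7/6 - 6*τ/11)/(τ + 6/7)**3.
Simple pole: residue = g(a) at a = -1, which is -38759/66.
At the order-3 pole -6/7 set g(τ) = (τ - (-6/7))^3*f(τ) = (7/6 - 6*τ/11)/(τ + 1).
Order-3 pole: residue = g''(a)/2; g''(-6/7) = 38759/33, so the residue is 38759/66.
List the singular points by increasing real part (a conjugate pair: the negative imaginary part first).

Radius of convergence at 0: 6/7.
At -1: a pole of order 1; residue -38759/66.
At -6/7: a pole of order 3; residue 38759/66.


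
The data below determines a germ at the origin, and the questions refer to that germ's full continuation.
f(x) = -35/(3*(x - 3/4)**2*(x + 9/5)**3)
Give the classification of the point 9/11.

Denominator factors: x + 9/5 = 144/55 at x = 9/11; x - 3/4 = 3/44 at x = 9/11 — none vanishes.
So the germ continues analytically to 9/11.

The point is a regular point.


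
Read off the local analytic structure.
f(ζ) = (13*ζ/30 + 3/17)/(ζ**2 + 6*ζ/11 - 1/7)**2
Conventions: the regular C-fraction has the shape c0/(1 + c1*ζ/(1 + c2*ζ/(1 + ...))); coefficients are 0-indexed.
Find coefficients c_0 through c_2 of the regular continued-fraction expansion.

The regular C-fraction coefficients are [147/17, -9991/990, 24855121/9891090].

Taylor coefficients (expand at 0): a_0 = 147/17, a_1 = 489559/5610, a_2 = 6802376/10285.
c0 = a_0 = 147/17. Peel one level at a time: if S = 1 + c*ζ/S' with S'(0) = 1, then c is the ζ-coefficient of S and S' = c*ζ/(S - 1).
S_1 = c0/f = 1 + (-9991/990)*ζ + (24855121/980100)*ζ^2 + ...; c1 = -9991/990.
S_2 = c1*ζ/(S_1 - 1) = 1 + (24855121/9891090)*ζ + ...; c2 = 24855121/9891090.


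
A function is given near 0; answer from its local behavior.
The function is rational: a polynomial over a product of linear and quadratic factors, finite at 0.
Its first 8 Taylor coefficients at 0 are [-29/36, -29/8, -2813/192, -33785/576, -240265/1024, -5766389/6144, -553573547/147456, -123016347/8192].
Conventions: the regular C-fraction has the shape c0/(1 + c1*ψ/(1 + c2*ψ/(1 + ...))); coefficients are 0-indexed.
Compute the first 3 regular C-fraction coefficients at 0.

Taylor coefficients (read off): a_0 = -29/36, a_1 = -29/8, a_2 = -2813/192.
c0 = a_0 = -29/36. Peel one level at a time: if S = 1 + c*ψ/S' with S'(0) = 1, then c is the ψ-coefficient of S and S' = c*ψ/(S - 1).
S_1 = c0/f = 1 + (-9/2)*ψ + (33/16)*ψ^2 + ...; c1 = -9/2.
S_2 = c1*ψ/(S_1 - 1) = 1 + (11/24)*ψ + ...; c2 = 11/24.

The regular C-fraction coefficients are [-29/36, -9/2, 11/24].


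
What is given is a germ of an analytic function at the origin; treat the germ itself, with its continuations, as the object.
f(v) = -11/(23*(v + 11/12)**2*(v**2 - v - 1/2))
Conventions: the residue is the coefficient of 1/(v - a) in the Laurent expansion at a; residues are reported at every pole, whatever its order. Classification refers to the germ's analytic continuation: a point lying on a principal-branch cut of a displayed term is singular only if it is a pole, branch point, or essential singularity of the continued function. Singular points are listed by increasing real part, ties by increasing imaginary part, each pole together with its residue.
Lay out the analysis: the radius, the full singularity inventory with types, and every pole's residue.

Radius of convergence at 0: -1/2 + (1/2)*sqrt(3).
At -11/12: a pole of order 2; residue -646272/753503.
At 1/2 - (1/2)*sqrt(3): a pole of order 1; residue 323136/753503 + (209616/753503)*sqrt(3).
At 1/2 + (1/2)*sqrt(3): a pole of order 1; residue 323136/753503 - (209616/753503)*sqrt(3).

Denominator factor (v + 11/12)^2: pole of order 2 at -11/12, modulus 11/12.
Denominator factor (v**2 - v - 1/2): discriminant 3, real irrational roots 1/2 + (1/2)*sqrt(3) and 1/2 - (1/2)*sqrt(3); poles of order 1, moduli 1/2 + (1/2)*sqrt(3) and -1/2 + (1/2)*sqrt(3).
The radius of convergence is the smallest modulus among the singular points: -1/2 + (1/2)*sqrt(3).
At the order-2 pole -11/12 set g(v) = (v - (-11/12))^2*f(v) = -11/(23*(v**2 - v - 1/2)).
Order-2 pole: residue = g'(a); g'(-11/12) = -646272/753503, so the residue is -646272/753503.
The factor v**2 - v - 1/2 splits as (v - a)(v - a') with a = 1/2 - (1/2)*sqrt(3), a' = 1/2 + (1/2)*sqrt(3). At the order-1 pole a set g(v) = (v - a)*f(v) = [-11/(23*(v + 11/12)**2)] / (v - a').
Simple pole: residue = g(a) at a = 1/2 - (1/2)*sqrt(3), which is 323136/753503 + (209616/753503)*sqrt(3).
The factor v**2 - v - 1/2 splits as (v - a)(v - a') with a = 1/2 + (1/2)*sqrt(3), a' = 1/2 - (1/2)*sqrt(3). At the order-1 pole a set g(v) = (v - a)*f(v) = [-11/(23*(v + 11/12)**2)] / (v - a').
Simple pole: residue = g(a) at a = 1/2 + (1/2)*sqrt(3), which is 323136/753503 - (209616/753503)*sqrt(3).
List the singular points by increasing real part (a conjugate pair: the negative imaginary part first).


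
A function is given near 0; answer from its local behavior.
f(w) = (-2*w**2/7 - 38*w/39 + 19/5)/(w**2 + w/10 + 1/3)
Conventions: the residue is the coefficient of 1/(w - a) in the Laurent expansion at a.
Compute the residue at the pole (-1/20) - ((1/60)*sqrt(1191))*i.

The factor w**2 + w/10 + 1/3 splits as (w - a)(w - a') with a = (-1/20) - ((1/60)*sqrt(1191))*i, a' = (-1/20) + ((1/60)*sqrt(1191))*i. At the order-1 pole a set g(w) = (w - a)*f(w) = [-2*w**2/7 - 38*w/39 + 19/5] / (w - a').
Simple pole: residue = g(a) at a = (-1/20) - ((1/60)*sqrt(1191))*i, which is (-1291/2730) + ((35877/361270)*sqrt(1191))*i.

The residue is (-1291/2730) + ((35877/361270)*sqrt(1191))*i.


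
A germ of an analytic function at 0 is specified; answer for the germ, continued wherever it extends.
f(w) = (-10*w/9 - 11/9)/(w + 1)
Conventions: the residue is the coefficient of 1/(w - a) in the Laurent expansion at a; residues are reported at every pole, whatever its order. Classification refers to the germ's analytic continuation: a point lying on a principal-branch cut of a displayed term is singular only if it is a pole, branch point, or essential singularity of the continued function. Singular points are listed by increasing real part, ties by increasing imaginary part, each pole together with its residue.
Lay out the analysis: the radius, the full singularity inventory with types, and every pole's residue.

Radius of convergence at 0: 1.
At -1: a pole of order 1; residue -1/9.

Denominator factor (w + 1): pole of order 1 at -1, modulus 1.
The radius of convergence is the smallest modulus among the singular points: 1.
At the order-1 pole -1 set g(w) = (w - (-1))*f(w) = -10*w/9 - 11/9.
Simple pole: residue = g(a) at a = -1, which is -1/9.


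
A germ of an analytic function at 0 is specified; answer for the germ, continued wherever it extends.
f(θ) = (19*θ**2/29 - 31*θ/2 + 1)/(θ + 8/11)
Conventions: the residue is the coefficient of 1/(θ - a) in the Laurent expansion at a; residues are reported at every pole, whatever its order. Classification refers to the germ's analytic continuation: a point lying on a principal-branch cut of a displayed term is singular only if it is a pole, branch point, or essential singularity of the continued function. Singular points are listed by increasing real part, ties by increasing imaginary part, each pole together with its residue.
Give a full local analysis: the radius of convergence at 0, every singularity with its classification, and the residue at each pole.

Radius of convergence at 0: 8/11.
At -8/11: a pole of order 1; residue 44281/3509.

Denominator factor (θ + 8/11): pole of order 1 at -8/11, modulus 8/11.
The radius of convergence is the smallest modulus among the singular points: 8/11.
At the order-1 pole -8/11 set g(θ) = (θ - (-8/11))*f(θ) = 19*θ**2/29 - 31*θ/2 + 1.
Simple pole: residue = g(a) at a = -8/11, which is 44281/3509.


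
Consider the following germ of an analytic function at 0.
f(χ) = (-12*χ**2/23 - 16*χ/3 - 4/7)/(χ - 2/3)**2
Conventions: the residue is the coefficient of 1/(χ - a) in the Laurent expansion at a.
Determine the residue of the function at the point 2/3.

At the order-2 pole 2/3 set g(χ) = (χ - (2/3))^2*f(χ) = -12*χ**2/23 - 16*χ/3 - 4/7.
Order-2 pole: residue = g'(a); g'(2/3) = -416/69, so the residue is -416/69.

The residue is -416/69.


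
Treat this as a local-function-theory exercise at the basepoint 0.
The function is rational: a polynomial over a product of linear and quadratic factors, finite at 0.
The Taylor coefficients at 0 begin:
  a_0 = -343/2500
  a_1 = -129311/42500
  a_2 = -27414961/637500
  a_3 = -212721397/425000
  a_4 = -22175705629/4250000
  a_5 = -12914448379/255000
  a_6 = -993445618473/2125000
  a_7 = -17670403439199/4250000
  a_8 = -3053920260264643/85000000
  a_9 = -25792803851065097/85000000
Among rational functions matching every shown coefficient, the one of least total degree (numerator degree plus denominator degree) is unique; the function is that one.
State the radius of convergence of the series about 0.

The radius of convergence is 5 - (1/7)*sqrt(1155).

No rational of total degree below 8 reproduces all 10 coefficients; solving the [2/6] Pade equations on them gives f(μ) = (19*μ**2/15 - 8*μ/17 - 2/5)/(μ**2 - 10*μ + 10/7)**3, whose expansion matches every shown term.
Denominator factor (μ**2 - 10*μ + 10/7)^3: discriminant 660/7, real irrational roots 5 + (1/7)*sqrt(1155) and 5 - (1/7)*sqrt(1155); poles of order 3, moduli 5 + (1/7)*sqrt(1155) and 5 - (1/7)*sqrt(1155).
The radius of convergence is the smallest modulus among the singular points: 5 - (1/7)*sqrt(1155).


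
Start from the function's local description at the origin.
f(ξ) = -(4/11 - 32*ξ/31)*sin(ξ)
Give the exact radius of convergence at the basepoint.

The radius of convergence is infinite.

The factor -sin(ξ) is entire and contributes no finite singular point.
The polynomial part has no poles.
No finite singular points: the Taylor series at 0 converges everywhere.


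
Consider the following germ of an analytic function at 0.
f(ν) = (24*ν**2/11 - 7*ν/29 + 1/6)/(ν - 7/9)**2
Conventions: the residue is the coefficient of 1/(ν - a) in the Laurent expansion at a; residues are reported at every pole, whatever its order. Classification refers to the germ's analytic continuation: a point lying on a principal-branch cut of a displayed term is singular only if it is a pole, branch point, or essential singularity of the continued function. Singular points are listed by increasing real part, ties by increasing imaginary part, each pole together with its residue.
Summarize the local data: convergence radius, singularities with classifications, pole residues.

Denominator factor (ν - 7/9)^2: pole of order 2 at 7/9, modulus 7/9.
The radius of convergence is the smallest modulus among the singular points: 7/9.
At the order-2 pole 7/9 set g(ν) = (ν - (7/9))^2*f(ν) = 24*ν**2/11 - 7*ν/29 + 1/6.
Order-2 pole: residue = g'(a); g'(7/9) = 3017/957, so the residue is 3017/957.

Radius of convergence at 0: 7/9.
At 7/9: a pole of order 2; residue 3017/957.


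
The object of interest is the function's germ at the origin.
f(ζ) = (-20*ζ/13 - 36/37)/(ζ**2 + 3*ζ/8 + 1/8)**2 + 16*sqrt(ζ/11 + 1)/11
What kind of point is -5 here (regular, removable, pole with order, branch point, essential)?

Denominator factors: ζ**2 + 3*ζ/8 + 1/8 = 93/4 at ζ = -5 — none vanishes.
Branch term sqrt(1 - ζ/(-11)): argument at -5 is 6/11, nonzero, so -5 is not its branch point (a point on a principal cut is still regular for the continued germ).
So the germ continues analytically to -5.

The point is a regular point.


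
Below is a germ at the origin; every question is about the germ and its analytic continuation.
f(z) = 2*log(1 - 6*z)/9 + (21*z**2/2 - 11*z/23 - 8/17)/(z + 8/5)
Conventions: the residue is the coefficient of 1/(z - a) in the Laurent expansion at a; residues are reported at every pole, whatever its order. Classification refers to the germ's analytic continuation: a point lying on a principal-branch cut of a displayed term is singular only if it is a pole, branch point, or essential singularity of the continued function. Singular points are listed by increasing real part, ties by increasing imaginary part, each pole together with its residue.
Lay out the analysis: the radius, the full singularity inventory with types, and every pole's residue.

Radius of convergence at 0: 1/6.
At -8/5: a pole of order 1; residue 265632/9775.
At 1/6: a logarithmic branch point.

Denominator factor (z + 8/5): pole of order 1 at -8/5, modulus 8/5.
Branch term (2/9)*log(1 - z/(1/6)): its argument vanishes at z = 1/6, a logarithmic branch point, modulus 1/6.
The radius of convergence is the smallest modulus among the singular points: 1/6.
The branch term is analytic at -8/5 and contributes nothing to the residue; only the rational part matters.
At the order-1 pole -8/5 set g(z) = (z - (-8/5))*(rational part) = 21*z**2/2 - 11*z/23 - 8/17.
Simple pole: residue = g(a) at a = -8/5, which is 265632/9775.
List the singular points by increasing real part (a conjugate pair: the negative imaginary part first).
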